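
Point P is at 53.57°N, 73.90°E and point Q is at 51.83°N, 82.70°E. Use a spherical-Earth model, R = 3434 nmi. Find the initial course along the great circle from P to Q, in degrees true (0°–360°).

N = sin Δλ·cos φ₂ = +0.0945;  D = cos φ₁ sin φ₂ − sin φ₁ cos φ₂ cos Δλ = -0.0245
initial course = atan2(N, D) = 104.53°

104.5°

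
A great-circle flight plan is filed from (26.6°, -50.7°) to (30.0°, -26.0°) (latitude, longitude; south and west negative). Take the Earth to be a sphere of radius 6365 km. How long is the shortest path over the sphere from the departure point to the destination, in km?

2440 km

cos σ = sin φ₁ sin φ₂ + cos φ₁ cos φ₂ cos Δλ
      = sin(26.60°)sin(30.00°) + cos(26.60°)cos(30.00°)cos(24.70°) = 0.9274
σ = 21.968° → d = Rσ = 6365·0.38342 = 2440 km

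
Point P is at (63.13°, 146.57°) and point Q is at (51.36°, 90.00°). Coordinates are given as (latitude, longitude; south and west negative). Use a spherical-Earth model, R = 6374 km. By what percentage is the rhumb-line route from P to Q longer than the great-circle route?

3.0%

Great circle: σ = 0.5506 rad → d_gc = Rσ = 3509.2 km
Rhumb: Δφ = -0.2054, Δλ = -0.9873, Δψ = -0.3837, q = Δφ/Δψ = 0.5354 → d_rh = R√(Δφ²+q²Δλ²) = 3615.2 km
Excess = (3615.2 − 3509.2) / 3509.2 = 106.0 / 3509.2 = 3.02% ≈ 3.0%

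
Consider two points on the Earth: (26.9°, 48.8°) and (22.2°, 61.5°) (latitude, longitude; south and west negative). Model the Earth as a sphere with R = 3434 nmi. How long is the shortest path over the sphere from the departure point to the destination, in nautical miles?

Haversine: a = sin²(Δφ/2)+cos φ₁ cos φ₂ sin²(Δλ/2) = 0.01178;  σ = 2·atan2(√a,√(1−a))
σ = 12.463° → d = Rσ = 3434·0.21752 = 747 nmi

747 nmi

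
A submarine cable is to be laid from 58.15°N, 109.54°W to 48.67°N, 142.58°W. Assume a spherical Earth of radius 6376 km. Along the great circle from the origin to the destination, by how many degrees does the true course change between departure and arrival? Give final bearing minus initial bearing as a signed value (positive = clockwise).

Initial bearing θ₁ = atan2(sin Δλ cos φ₂, cos φ₁ sin φ₂ − sin φ₁ cos φ₂ cos Δλ) = 258.39°
Final bearing θ₂ = (initial bearing from the destination back to the start) + 180° = 231.51°
Δθ = θ₂ − θ₁ = -26.9°

-26.9°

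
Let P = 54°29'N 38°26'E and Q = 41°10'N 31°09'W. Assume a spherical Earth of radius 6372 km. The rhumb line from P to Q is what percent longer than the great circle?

Great circle: σ = 0.8116 rad → d_gc = Rσ = 5171.5 km
Rhumb: Δφ = -0.2324, Δλ = -1.2145, Δψ = -0.3489, q = Δφ/Δψ = 0.6662 → d_rh = R√(Δφ²+q²Δλ²) = 5363.7 km
Excess = (5363.7 − 5171.5) / 5171.5 = 192.2 / 5171.5 = 3.72% ≈ 3.7%

3.7%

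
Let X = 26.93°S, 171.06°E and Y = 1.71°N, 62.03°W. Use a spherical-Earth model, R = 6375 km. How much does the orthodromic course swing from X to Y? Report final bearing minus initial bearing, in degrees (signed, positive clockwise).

Initial bearing θ₁ = atan2(sin Δλ cos φ₂, cos φ₁ sin φ₂ − sin φ₁ cos φ₂ cos Δλ) = 107.06°
Final bearing θ₂ = (initial bearing from the destination back to the start) + 180° = 58.51°
Δθ = θ₂ − θ₁ = -48.6°

-48.6°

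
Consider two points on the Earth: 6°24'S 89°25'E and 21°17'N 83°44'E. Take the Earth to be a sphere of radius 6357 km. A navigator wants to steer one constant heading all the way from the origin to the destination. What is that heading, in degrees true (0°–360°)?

Δψ = ln[tan(π/4+φ₂/2)/tan(π/4+φ₁/2)] = +0.4922
Δλ = -0.0992 rad (taken the short way round)
course = atan2(Δλ, Δψ) = 348.61°

348.6°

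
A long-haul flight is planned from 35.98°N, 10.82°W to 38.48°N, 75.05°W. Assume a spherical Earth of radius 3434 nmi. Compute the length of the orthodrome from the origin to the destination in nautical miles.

cos σ = sin φ₁ sin φ₂ + cos φ₁ cos φ₂ cos Δλ
      = sin(35.98°)sin(38.48°) + cos(35.98°)cos(38.48°)cos(-64.23°) = 0.6410
σ = 50.135° → d = Rσ = 3434·0.87502 = 3005 nmi

3005 nmi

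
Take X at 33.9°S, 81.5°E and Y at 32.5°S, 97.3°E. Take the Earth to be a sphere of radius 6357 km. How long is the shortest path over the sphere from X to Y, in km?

Haversine: a = sin²(Δφ/2)+cos φ₁ cos φ₂ sin²(Δλ/2) = 0.01337;  σ = 2·atan2(√a,√(1−a))
σ = 13.281° → d = Rσ = 6357·0.23181 = 1474 km

1474 km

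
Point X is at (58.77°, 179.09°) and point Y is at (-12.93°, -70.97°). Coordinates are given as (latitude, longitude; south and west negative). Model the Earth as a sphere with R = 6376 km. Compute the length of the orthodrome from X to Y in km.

12389 km

Haversine: a = sin²(Δφ/2)+cos φ₁ cos φ₂ sin²(Δλ/2) = 0.68184;  σ = 2·atan2(√a,√(1−a))
σ = 111.326° → d = Rσ = 6376·1.94300 = 12389 km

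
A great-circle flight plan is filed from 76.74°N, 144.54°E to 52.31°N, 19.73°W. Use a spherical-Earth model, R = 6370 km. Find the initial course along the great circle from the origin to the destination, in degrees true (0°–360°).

θ = atan2( sin Δλ·cos φ₂ ,  cos φ₁ sin φ₂ − sin φ₁ cos φ₂ cos Δλ )
  = atan2(-0.1658, +0.7543) = 347.61°

347.6°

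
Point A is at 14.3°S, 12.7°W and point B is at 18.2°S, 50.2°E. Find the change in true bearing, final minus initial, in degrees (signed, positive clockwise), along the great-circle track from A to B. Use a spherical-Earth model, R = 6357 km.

At departure: θ₁ = atan2(sin Δλ cos φ₂, cos φ₁ sin φ₂ − sin φ₁ cos φ₂ cos Δλ) = 103.03°
At arrival: θ₂ = atan2(sin Δλ cos φ₁, −cos φ₂ sin φ₁ + sin φ₂ cos φ₁ cos Δλ) = 83.60°
Δθ = θ₂ − θ₁ = -19.4°

-19.4°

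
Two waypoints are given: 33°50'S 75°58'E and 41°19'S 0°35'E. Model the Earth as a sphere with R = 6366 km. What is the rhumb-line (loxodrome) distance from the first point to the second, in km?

6680 km

Rhumb course C = atan2(Δλ, Δψ) with Δψ = ln[tan(π/4+φ₂/2)/tan(π/4+φ₁/2)] = -0.1651, Δλ = -1.3157 → C = 262.85°
d = R·|Δφ| / |cos C| = 6366·0.13061 / 0.12447 = 6680 km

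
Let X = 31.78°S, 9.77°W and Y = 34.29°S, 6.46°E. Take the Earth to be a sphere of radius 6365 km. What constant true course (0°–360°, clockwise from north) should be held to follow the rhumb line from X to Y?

Δψ = ln[tan(π/4+φ₂/2)/tan(π/4+φ₁/2)] = -0.0523
Δλ = +0.2833 rad (taken the short way round)
course = atan2(Δλ, Δψ) = 100.45°

100.5°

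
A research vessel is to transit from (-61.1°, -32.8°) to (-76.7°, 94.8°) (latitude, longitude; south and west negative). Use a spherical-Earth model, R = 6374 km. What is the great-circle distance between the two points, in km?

Haversine: a = sin²(Δφ/2)+cos φ₁ cos φ₂ sin²(Δλ/2) = 0.10793;  σ = 2·atan2(√a,√(1−a))
σ = 38.358° → d = Rσ = 6374·0.66947 = 4267 km

4267 km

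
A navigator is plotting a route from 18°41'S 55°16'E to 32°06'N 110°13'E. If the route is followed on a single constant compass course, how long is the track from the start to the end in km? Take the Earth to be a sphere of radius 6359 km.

8123 km

Rhumb course C = atan2(Δλ, Δψ) with Δψ = ln[tan(π/4+φ₂/2)/tan(π/4+φ₁/2)] = +0.9241, Δλ = +0.9591 → C = 46.06°
d = R·|Δφ| / |cos C| = 6359·0.88634 / 0.69387 = 8123 km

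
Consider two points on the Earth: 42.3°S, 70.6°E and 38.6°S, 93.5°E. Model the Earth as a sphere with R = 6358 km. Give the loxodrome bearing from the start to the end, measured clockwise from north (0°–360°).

Δψ = ln[tan(π/4+φ₂/2)/tan(π/4+φ₁/2)] = +0.0849
Δλ = +0.3997 rad (taken the short way round)
course = atan2(Δλ, Δψ) = 78.01°

78.0°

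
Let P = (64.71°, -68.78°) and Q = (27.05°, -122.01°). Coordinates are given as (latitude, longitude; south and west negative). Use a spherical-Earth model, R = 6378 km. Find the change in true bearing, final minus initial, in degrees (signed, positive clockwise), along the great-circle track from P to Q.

Initial bearing θ₁ = atan2(sin Δλ cos φ₂, cos φ₁ sin φ₂ − sin φ₁ cos φ₂ cos Δλ) = 248.03°
Final bearing θ₂ = (initial bearing from the destination back to the start) + 180° = 206.41°
Δθ = θ₂ − θ₁ = -41.6°

-41.6°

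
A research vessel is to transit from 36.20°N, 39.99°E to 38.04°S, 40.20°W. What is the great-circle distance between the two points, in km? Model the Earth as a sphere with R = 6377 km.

11666 km

Haversine: a = sin²(Δφ/2)+cos φ₁ cos φ₂ sin²(Δλ/2) = 0.62783;  σ = 2·atan2(√a,√(1−a))
σ = 104.812° → d = Rσ = 6377·1.82932 = 11666 km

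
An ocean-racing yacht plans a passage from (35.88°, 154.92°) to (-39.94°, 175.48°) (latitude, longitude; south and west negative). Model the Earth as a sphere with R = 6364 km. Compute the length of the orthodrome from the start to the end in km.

8680 km

cos σ = sin φ₁ sin φ₂ + cos φ₁ cos φ₂ cos Δλ
      = sin(35.88°)sin(-39.94°) + cos(35.88°)cos(-39.94°)cos(20.56°) = 0.2054
σ = 78.147° → d = Rσ = 6364·1.36392 = 8680 km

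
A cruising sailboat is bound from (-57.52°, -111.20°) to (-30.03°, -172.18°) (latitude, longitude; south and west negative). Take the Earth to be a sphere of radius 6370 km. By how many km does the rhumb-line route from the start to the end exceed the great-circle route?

Great circle: cos σ = sin φ₁ sin φ₂ + cos φ₁ cos φ₂ cos Δλ,  σ = 0.8662 rad → d_gc = 5517.8 km
Rhumb line: Δψ = +0.6835, q = Δφ/Δψ = 0.7019, d_rh = R√(Δφ²+q²Δλ²) = 5655.6 km
Excess = 5655.6 − 5517.8 = 137.8 ≈ 138 km

138 km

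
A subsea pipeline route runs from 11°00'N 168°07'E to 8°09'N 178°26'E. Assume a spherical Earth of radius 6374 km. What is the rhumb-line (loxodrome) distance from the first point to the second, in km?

1175 km

Δψ = ln[tan(π/4+φ₂/2)/tan(π/4+φ₁/2)] = -0.0505;  Δφ = -0.0497 rad,  Δλ = +0.1801 rad
q = Δφ/Δψ = 0.9860
d = R·√(Δφ² + q²Δλ²) = 6374·0.18437 = 1175 km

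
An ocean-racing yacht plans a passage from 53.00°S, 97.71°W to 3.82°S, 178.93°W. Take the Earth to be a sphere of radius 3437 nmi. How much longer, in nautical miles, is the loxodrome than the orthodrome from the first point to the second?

Great circle: cos σ = sin φ₁ sin φ₂ + cos φ₁ cos φ₂ cos Δλ,  σ = 1.4254 rad → d_gc = 4899.2 nmi
Rhumb line: Δψ = +1.0281, q = Δφ/Δψ = 0.8349, d_rh = R√(Δφ²+q²Δλ²) = 5024.9 nmi
Excess = 5024.9 − 4899.2 = 125.7 ≈ 126 nmi

126 nmi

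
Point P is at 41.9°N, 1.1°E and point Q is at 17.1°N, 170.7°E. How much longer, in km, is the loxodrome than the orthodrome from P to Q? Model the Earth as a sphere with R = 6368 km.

Great circle: cos σ = sin φ₁ sin φ₂ + cos φ₁ cos φ₂ cos Δλ,  σ = 2.0983 rad → d_gc = 13361.8 km
Rhumb line: Δψ = -0.5038, q = Δφ/Δψ = 0.8591, d_rh = R√(Δφ²+q²Δλ²) = 16426.6 km
Excess = 16426.6 − 13361.8 = 3064.8 ≈ 3065 km

3065 km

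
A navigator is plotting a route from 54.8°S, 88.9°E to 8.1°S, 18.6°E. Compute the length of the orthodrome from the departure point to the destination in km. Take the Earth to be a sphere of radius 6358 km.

Haversine: a = sin²(Δφ/2)+cos φ₁ cos φ₂ sin²(Δλ/2) = 0.34624;  σ = 2·atan2(√a,√(1−a))
σ = 72.091° → d = Rσ = 6358·1.25822 = 8000 km

8000 km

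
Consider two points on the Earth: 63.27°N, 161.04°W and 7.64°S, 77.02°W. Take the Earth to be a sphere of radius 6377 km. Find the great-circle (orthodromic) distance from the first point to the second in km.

10478 km

Haversine: a = sin²(Δφ/2)+cos φ₁ cos φ₂ sin²(Δλ/2) = 0.53615;  σ = 2·atan2(√a,√(1−a))
σ = 94.146° → d = Rσ = 6377·1.64316 = 10478 km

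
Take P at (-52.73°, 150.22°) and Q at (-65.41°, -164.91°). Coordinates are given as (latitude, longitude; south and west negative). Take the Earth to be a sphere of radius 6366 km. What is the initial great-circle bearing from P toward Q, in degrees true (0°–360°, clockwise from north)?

137.1°

θ = atan2( sin Δλ·cos φ₂ ,  cos φ₁ sin φ₂ − sin φ₁ cos φ₂ cos Δλ )
  = atan2(+0.2936, -0.3160) = 137.10°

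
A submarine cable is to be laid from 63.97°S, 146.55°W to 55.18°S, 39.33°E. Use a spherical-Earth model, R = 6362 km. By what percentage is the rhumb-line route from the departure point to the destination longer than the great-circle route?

Great circle: σ = 1.0605 rad → d_gc = Rσ = 6747.0 km
Rhumb: Δφ = +0.1534, Δλ = -3.0390, Δψ = +0.3050, q = Δφ/Δψ = 0.5030 → d_rh = R√(Δφ²+q²Δλ²) = 9774.1 km
Excess = (9774.1 − 6747.0) / 6747.0 = 3027.1 / 6747.0 = 44.87% ≈ 44.9%

44.9%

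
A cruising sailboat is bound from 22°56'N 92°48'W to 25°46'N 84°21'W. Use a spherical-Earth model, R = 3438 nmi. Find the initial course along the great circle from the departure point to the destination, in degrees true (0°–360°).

θ = atan2( sin Δλ·cos φ₂ ,  cos φ₁ sin φ₂ − sin φ₁ cos φ₂ cos Δλ )
  = atan2(+0.1323, +0.0532) = 68.08°

68.1°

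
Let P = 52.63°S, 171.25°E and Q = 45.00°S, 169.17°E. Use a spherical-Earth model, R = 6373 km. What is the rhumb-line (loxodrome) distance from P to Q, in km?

Rhumb course C = atan2(Δλ, Δψ) with Δψ = ln[tan(π/4+φ₂/2)/tan(π/4+φ₁/2)] = +0.2028, Δλ = -0.0363 → C = 349.85°
d = R·|Δφ| / |cos C| = 6373·0.13317 / 0.98435 = 862 km

862 km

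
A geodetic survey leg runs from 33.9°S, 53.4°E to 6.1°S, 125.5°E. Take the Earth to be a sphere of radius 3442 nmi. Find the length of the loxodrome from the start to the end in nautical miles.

4352 nmi

Δψ = ln[tan(π/4+φ₂/2)/tan(π/4+φ₁/2)] = +0.5229;  Δφ = +0.4852 rad,  Δλ = +1.2584 rad
q = Δφ/Δψ = 0.9279
d = R·√(Δφ² + q²Δλ²) = 3442·1.26448 = 4352 nmi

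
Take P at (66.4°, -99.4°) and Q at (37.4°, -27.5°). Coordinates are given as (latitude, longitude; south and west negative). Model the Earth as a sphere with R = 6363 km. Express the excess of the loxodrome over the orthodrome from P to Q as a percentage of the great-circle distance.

4.5%

Great circle: σ = 0.8561 rad → d_gc = Rσ = 5447.4 km
Rhumb: Δφ = -0.5061, Δλ = +1.2549, Δψ = -0.8611, q = Δφ/Δψ = 0.5878 → d_rh = R√(Δφ²+q²Δλ²) = 5692.2 km
Excess = (5692.2 − 5447.4) / 5447.4 = 244.8 / 5447.4 = 4.49% ≈ 4.5%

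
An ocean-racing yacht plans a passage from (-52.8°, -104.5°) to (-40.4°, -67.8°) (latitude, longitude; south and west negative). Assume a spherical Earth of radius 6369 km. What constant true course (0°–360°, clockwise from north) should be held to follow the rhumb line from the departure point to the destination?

Δψ = ln[tan(π/4+φ₂/2)/tan(π/4+φ₁/2)] = +0.3170
Δλ = +0.6405 rad (taken the short way round)
course = atan2(Δλ, Δψ) = 63.67°

63.7°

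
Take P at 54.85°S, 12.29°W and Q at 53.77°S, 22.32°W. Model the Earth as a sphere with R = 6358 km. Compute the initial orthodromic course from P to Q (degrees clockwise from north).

276.4°

θ = atan2( sin Δλ·cos φ₂ ,  cos φ₁ sin φ₂ − sin φ₁ cos φ₂ cos Δλ )
  = atan2(-0.1029, +0.0115) = 276.35°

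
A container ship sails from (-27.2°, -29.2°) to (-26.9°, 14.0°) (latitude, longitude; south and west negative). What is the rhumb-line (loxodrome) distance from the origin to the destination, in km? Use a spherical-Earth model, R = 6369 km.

4277 km

Δψ = ln[tan(π/4+φ₂/2)/tan(π/4+φ₁/2)] = +0.0059;  Δφ = +0.0052 rad,  Δλ = +0.7540 rad
q = Δφ/Δψ = 0.8906
d = R·√(Δφ² + q²Δλ²) = 6369·0.67152 = 4277 km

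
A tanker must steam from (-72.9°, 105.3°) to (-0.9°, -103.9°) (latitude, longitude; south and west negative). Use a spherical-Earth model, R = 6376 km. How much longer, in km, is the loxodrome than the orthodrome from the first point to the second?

2218 km

Great circle: cos σ = sin φ₁ sin φ₂ + cos φ₁ cos φ₂ cos Δλ,  σ = 1.8148 rad → d_gc = 11571.4 km
Rhumb line: Δψ = +1.8791, q = Δφ/Δψ = 0.6687, d_rh = R√(Δφ²+q²Δλ²) = 13789.0 km
Excess = 13789.0 − 11571.4 = 2217.6 ≈ 2218 km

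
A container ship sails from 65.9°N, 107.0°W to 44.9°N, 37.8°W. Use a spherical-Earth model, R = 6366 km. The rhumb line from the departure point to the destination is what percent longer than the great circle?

Great circle: σ = 0.7272 rad → d_gc = Rσ = 4629.2 km
Rhumb: Δφ = -0.3665, Δλ = +1.2078, Δψ = -0.6654, q = Δφ/Δψ = 0.5509 → d_rh = R√(Δφ²+q²Δλ²) = 4835.5 km
Excess = (4835.5 − 4629.2) / 4629.2 = 206.3 / 4629.2 = 4.46% ≈ 4.5%

4.5%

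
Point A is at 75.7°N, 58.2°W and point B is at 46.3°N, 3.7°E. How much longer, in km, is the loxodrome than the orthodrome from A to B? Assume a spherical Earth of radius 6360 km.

165 km

Great circle: cos σ = sin φ₁ sin φ₂ + cos φ₁ cos φ₂ cos Δλ,  σ = 0.6746 rad → d_gc = 4290.6 km
Rhumb line: Δψ = -1.1621, q = Δφ/Δψ = 0.4416, d_rh = R√(Δφ²+q²Δλ²) = 4456.0 km
Excess = 4456.0 − 4290.6 = 165.4 ≈ 165 km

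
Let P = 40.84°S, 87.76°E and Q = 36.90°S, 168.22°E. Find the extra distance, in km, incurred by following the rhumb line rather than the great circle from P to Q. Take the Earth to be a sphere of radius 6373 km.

253 km

Great circle: cos σ = sin φ₁ sin φ₂ + cos φ₁ cos φ₂ cos Δλ,  σ = 1.0554 rad → d_gc = 6725.8 km
Rhumb line: Δψ = +0.0884, q = Δφ/Δψ = 0.7782, d_rh = R√(Δφ²+q²Δλ²) = 6978.5 km
Excess = 6978.5 − 6725.8 = 252.7 ≈ 253 km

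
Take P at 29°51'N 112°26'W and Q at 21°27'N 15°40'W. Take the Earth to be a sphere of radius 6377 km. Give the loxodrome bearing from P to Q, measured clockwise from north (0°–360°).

Δψ = ln[tan(π/4+φ₂/2)/tan(π/4+φ₁/2)] = -0.1628
Δλ = +1.6889 rad (taken the short way round)
course = atan2(Δλ, Δψ) = 95.51°

95.5°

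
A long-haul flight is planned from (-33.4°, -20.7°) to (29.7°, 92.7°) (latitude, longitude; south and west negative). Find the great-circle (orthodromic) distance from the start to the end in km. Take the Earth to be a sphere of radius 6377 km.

cos σ = sin φ₁ sin φ₂ + cos φ₁ cos φ₂ cos Δλ
      = sin(-33.40°)sin(29.70°) + cos(-33.40°)cos(29.70°)cos(113.40°) = -0.5607
σ = 124.107° → d = Rσ = 6377·2.16608 = 13813 km

13813 km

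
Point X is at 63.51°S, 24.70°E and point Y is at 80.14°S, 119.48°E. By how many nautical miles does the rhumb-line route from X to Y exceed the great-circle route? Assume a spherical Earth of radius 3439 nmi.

189 nmi

Great circle: cos σ = sin φ₁ sin φ₂ + cos φ₁ cos φ₂ cos Δλ,  σ = 0.5045 rad → d_gc = 1734.9 nmi
Rhumb line: Δψ = -1.0038, q = Δφ/Δψ = 0.2891, d_rh = R√(Δφ²+q²Δλ²) = 1924.0 nmi
Excess = 1924.0 − 1734.9 = 189.1 ≈ 189 nmi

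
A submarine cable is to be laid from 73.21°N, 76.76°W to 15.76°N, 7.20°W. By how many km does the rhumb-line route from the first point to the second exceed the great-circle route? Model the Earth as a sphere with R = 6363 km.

276 km

Great circle: cos σ = sin φ₁ sin φ₂ + cos φ₁ cos φ₂ cos Δλ,  σ = 1.2056 rad → d_gc = 7671.3 km
Rhumb line: Δψ = -1.6348, q = Δφ/Δψ = 0.6133, d_rh = R√(Δφ²+q²Δλ²) = 7947.0 km
Excess = 7947.0 − 7671.3 = 275.7 ≈ 276 km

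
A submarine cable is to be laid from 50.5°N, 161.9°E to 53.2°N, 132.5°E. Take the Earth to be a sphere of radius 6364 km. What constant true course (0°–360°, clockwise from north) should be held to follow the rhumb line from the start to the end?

Meridional parts: M(φ₁)=+1.0243, M(φ₂)=+1.1006 → ΔM = +0.0763;  Δλ = -0.5131 rad
tan C = Δλ / ΔM = -6.7237 → C = 278.46°

278.5°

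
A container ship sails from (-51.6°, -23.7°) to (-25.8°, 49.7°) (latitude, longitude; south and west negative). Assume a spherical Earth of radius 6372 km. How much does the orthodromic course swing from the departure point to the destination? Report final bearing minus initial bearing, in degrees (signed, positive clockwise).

Initial bearing θ₁ = atan2(sin Δλ cos φ₂, cos φ₁ sin φ₂ − sin φ₁ cos φ₂ cos Δλ) = 94.56°
Final bearing θ₂ = (initial bearing from the destination back to the start) + 180° = 43.45°
Δθ = θ₂ − θ₁ = -51.1°

-51.1°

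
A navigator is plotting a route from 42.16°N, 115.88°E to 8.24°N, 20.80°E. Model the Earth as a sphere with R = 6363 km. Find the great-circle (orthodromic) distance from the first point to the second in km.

cos σ = sin φ₁ sin φ₂ + cos φ₁ cos φ₂ cos Δλ
      = sin(42.16°)sin(8.24°) + cos(42.16°)cos(8.24°)cos(-95.08°) = 0.0312
σ = 88.210° → d = Rσ = 6363·1.53955 = 9796 km

9796 km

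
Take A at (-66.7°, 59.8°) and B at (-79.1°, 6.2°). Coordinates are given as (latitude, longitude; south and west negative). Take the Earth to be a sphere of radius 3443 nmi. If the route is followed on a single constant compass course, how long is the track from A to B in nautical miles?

Δψ = ln[tan(π/4+φ₂/2)/tan(π/4+φ₁/2)] = -0.7706;  Δφ = -0.2164 rad,  Δλ = -0.9355 rad
q = Δφ/Δψ = 0.2809
d = R·√(Δφ² + q²Δλ²) = 3443·0.34039 = 1172 nmi

1172 nmi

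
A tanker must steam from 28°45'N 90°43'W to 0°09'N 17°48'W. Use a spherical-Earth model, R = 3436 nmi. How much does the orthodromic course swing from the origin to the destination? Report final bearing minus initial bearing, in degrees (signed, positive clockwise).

Initial bearing θ₁ = atan2(sin Δλ cos φ₂, cos φ₁ sin φ₂ − sin φ₁ cos φ₂ cos Δλ) = 98.27°
Final bearing θ₂ = (initial bearing from the destination back to the start) + 180° = 119.82°
Δθ = θ₂ − θ₁ = +21.5°

+21.5°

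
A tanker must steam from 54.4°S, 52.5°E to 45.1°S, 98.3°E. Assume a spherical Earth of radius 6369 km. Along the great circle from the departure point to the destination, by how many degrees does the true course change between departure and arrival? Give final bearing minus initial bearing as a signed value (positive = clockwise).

-35.8°

At departure: θ₁ = atan2(sin Δλ cos φ₂, cos φ₁ sin φ₂ − sin φ₁ cos φ₂ cos Δλ) = 91.38°
At arrival: θ₂ = atan2(sin Δλ cos φ₁, −cos φ₂ sin φ₁ + sin φ₂ cos φ₁ cos Δλ) = 55.53°
Δθ = θ₂ − θ₁ = -35.8°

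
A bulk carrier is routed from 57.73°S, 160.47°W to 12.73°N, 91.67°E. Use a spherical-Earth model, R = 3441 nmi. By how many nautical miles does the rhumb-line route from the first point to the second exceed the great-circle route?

Great circle: cos σ = sin φ₁ sin φ₂ + cos φ₁ cos φ₂ cos Δλ,  σ = 1.9241 rad → d_gc = 6621.0 nmi
Rhumb line: Δψ = +1.4643, q = Δφ/Δψ = 0.8398, d_rh = R√(Δφ²+q²Δλ²) = 6892.1 nmi
Excess = 6892.1 − 6621.0 = 271.1 ≈ 271 nmi

271 nmi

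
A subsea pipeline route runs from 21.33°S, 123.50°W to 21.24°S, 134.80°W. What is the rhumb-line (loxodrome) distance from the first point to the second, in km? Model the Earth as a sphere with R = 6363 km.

Δψ = ln[tan(π/4+φ₂/2)/tan(π/4+φ₁/2)] = +0.0017;  Δφ = +0.0016 rad,  Δλ = -0.1972 rad
q = Δφ/Δψ = 0.9318
d = R·√(Δφ² + q²Δλ²) = 6363·0.18378 = 1169 km

1169 km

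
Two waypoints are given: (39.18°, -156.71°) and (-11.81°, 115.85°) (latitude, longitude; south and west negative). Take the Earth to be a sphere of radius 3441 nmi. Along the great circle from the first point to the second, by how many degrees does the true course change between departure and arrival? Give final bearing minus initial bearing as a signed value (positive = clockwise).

At departure: θ₁ = atan2(sin Δλ cos φ₂, cos φ₁ sin φ₂ − sin φ₁ cos φ₂ cos Δλ) = 259.21°
At arrival: θ₂ = atan2(sin Δλ cos φ₁, −cos φ₂ sin φ₁ + sin φ₂ cos φ₁ cos Δλ) = 231.07°
Δθ = θ₂ − θ₁ = -28.1°

-28.1°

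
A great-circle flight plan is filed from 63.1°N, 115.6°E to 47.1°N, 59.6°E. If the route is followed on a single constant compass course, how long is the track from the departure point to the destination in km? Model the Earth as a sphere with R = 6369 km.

3927 km

Δψ = ln[tan(π/4+φ₂/2)/tan(π/4+φ₁/2)] = -0.4964;  Δφ = -0.2793 rad,  Δλ = -0.9774 rad
q = Δφ/Δψ = 0.5625
d = R·√(Δφ² + q²Δλ²) = 6369·0.61664 = 3927 km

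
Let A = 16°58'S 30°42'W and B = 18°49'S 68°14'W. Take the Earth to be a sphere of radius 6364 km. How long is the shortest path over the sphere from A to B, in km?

3965 km

cos σ = sin φ₁ sin φ₂ + cos φ₁ cos φ₂ cos Δλ
      = sin(-16.97°)sin(-18.82°) + cos(-16.97°)cos(-18.82°)cos(-37.53°) = 0.8121
σ = 35.701° → d = Rσ = 6364·0.62311 = 3965 km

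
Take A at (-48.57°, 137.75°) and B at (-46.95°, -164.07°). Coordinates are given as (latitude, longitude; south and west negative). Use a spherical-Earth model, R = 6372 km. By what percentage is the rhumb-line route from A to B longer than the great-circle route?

2.5%

Great circle: σ = 0.6664 rad → d_gc = Rσ = 4246.2 km
Rhumb: Δφ = +0.0283, Δλ = +1.0154, Δψ = +0.0421, q = Δφ/Δψ = 0.6722 → d_rh = R√(Δφ²+q²Δλ²) = 4352.8 km
Excess = (4352.8 − 4246.2) / 4246.2 = 106.6 / 4246.2 = 2.51% ≈ 2.5%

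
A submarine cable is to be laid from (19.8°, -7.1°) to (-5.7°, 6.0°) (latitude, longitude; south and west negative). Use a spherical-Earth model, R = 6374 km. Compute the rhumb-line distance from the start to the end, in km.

Rhumb course C = atan2(Δλ, Δψ) with Δψ = ln[tan(π/4+φ₂/2)/tan(π/4+φ₁/2)] = -0.4523, Δλ = +0.2286 → C = 153.18°
d = R·|Δφ| / |cos C| = 6374·0.44506 / 0.89246 = 3179 km

3179 km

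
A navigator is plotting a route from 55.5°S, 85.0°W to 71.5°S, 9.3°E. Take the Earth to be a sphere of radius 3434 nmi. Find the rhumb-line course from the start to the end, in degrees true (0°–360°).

111.4°

Meridional parts: M(φ₁)=-1.1695, M(φ₂)=-1.8149 → ΔM = -0.6453;  Δλ = +1.6458 rad
tan C = Δλ / ΔM = -2.5504 → C = 111.41°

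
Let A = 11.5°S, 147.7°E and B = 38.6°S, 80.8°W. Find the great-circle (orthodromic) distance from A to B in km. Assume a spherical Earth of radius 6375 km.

12520 km

Haversine: a = sin²(Δφ/2)+cos φ₁ cos φ₂ sin²(Δλ/2) = 0.69154;  σ = 2·atan2(√a,√(1−a))
σ = 112.524° → d = Rσ = 6375·1.96392 = 12520 km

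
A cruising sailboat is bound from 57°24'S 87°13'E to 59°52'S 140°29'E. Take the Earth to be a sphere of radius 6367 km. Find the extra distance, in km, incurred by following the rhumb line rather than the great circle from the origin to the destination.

Great circle: cos σ = sin φ₁ sin φ₂ + cos φ₁ cos φ₂ cos Δλ,  σ = 0.4726 rad → d_gc = 3009.3 km
Rhumb line: Δψ = -0.0828, q = Δφ/Δψ = 0.5203, d_rh = R√(Δφ²+q²Δλ²) = 3091.7 km
Excess = 3091.7 − 3009.3 = 82.4 ≈ 82 km

82 km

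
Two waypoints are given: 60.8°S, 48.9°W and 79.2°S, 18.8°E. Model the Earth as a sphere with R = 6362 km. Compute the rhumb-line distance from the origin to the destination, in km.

3138 km

Rhumb course C = atan2(Δλ, Δψ) with Δψ = ln[tan(π/4+φ₂/2)/tan(π/4+φ₁/2)] = -1.0136, Δλ = +1.1816 → C = 130.62°
d = R·|Δφ| / |cos C| = 6362·0.32114 / 0.65110 = 3138 km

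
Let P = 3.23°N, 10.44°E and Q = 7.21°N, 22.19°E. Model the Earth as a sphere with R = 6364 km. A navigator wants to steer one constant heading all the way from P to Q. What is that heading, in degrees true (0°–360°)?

Meridional parts: M(φ₁)=+0.0564, M(φ₂)=+0.1262 → ΔM = +0.0698;  Δλ = +0.2051 rad
tan C = Δλ / ΔM = +2.9394 → C = 71.21°

71.2°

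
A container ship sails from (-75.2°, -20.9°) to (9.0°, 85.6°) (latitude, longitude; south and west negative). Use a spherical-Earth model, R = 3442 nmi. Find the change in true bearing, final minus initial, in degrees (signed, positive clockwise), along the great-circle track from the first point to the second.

Initial bearing θ₁ = atan2(sin Δλ cos φ₂, cos φ₁ sin φ₂ − sin φ₁ cos φ₂ cos Δλ) = 103.72°
Final bearing θ₂ = (initial bearing from the destination back to the start) + 180° = 14.55°
Δθ = θ₂ − θ₁ = -89.2°

-89.2°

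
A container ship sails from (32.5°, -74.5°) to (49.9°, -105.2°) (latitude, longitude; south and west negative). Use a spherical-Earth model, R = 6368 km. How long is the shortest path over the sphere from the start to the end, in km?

3177 km

cos σ = sin φ₁ sin φ₂ + cos φ₁ cos φ₂ cos Δλ
      = sin(32.50°)sin(49.90°) + cos(32.50°)cos(49.90°)cos(-30.70°) = 0.8781
σ = 28.585° → d = Rσ = 6368·0.49891 = 3177 km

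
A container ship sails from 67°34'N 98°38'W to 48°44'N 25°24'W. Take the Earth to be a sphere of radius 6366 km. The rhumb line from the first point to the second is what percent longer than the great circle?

5.3%

Great circle: σ = 0.6961 rad → d_gc = Rσ = 4431.1 km
Rhumb: Δφ = -0.3287, Δλ = +1.2782, Δψ = -0.6412, q = Δφ/Δψ = 0.5126 → d_rh = R√(Δφ²+q²Δλ²) = 4666.7 km
Excess = (4666.7 − 4431.1) / 4431.1 = 235.6 / 4431.1 = 5.32% ≈ 5.3%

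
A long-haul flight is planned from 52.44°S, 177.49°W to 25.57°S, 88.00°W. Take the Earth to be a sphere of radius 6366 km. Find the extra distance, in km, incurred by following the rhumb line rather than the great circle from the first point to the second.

Great circle: cos σ = sin φ₁ sin φ₂ + cos φ₁ cos φ₂ cos Δλ,  σ = 1.2164 rad → d_gc = 7743.5 km
Rhumb line: Δψ = +0.6168, q = Δφ/Δψ = 0.7603, d_rh = R√(Δφ²+q²Δλ²) = 8127.9 km
Excess = 8127.9 − 7743.5 = 384.4 ≈ 384 km

384 km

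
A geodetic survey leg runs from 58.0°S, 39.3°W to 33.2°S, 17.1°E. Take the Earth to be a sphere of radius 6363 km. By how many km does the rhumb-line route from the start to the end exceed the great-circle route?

111 km

Great circle: cos σ = sin φ₁ sin φ₂ + cos φ₁ cos φ₂ cos Δλ,  σ = 0.7817 rad → d_gc = 4973.7 km
Rhumb line: Δψ = +0.6343, q = Δφ/Δψ = 0.6824, d_rh = R√(Δφ²+q²Δλ²) = 5084.9 km
Excess = 5084.9 − 4973.7 = 111.2 ≈ 111 km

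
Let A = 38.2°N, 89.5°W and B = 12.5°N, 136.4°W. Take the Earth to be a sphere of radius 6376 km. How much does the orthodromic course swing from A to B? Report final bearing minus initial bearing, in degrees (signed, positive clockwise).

At departure: θ₁ = atan2(sin Δλ cos φ₂, cos φ₁ sin φ₂ − sin φ₁ cos φ₂ cos Δλ) = 251.22°
At arrival: θ₂ = atan2(sin Δλ cos φ₁, −cos φ₂ sin φ₁ + sin φ₂ cos φ₁ cos Δλ) = 229.65°
Δθ = θ₂ − θ₁ = -21.6°

-21.6°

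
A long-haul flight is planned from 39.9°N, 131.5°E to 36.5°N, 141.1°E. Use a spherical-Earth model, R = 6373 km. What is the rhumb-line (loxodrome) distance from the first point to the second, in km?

Rhumb course C = atan2(Δλ, Δψ) with Δψ = ln[tan(π/4+φ₂/2)/tan(π/4+φ₁/2)] = -0.0755, Δλ = +0.1676 → C = 114.27°
d = R·|Δφ| / |cos C| = 6373·0.05934 / 0.41099 = 920 km

920 km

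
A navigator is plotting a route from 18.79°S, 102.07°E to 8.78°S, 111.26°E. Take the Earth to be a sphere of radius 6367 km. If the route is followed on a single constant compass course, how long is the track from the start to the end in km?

1489 km

Δψ = ln[tan(π/4+φ₂/2)/tan(π/4+φ₁/2)] = +0.1801;  Δφ = +0.1747 rad,  Δλ = +0.1604 rad
q = Δφ/Δψ = 0.9698
d = R·√(Δφ² + q²Δλ²) = 6367·0.23392 = 1489 km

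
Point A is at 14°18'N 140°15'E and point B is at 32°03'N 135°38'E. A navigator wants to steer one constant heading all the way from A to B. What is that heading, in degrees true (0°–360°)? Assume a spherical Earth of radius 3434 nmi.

346.6°

Δψ = ln[tan(π/4+φ₂/2)/tan(π/4+φ₁/2)] = +0.3388
Δλ = -0.0806 rad (taken the short way round)
course = atan2(Δλ, Δψ) = 346.62°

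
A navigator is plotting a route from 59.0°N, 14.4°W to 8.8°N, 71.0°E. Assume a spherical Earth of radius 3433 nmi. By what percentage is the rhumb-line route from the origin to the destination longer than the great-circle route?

Great circle: σ = 1.3980 rad → d_gc = Rσ = 4799.3 nmi
Rhumb: Δφ = -0.8762, Δλ = +1.4905, Δψ = -1.1284, q = Δφ/Δψ = 0.7765 → d_rh = R√(Δφ²+q²Δλ²) = 4983.3 nmi
Excess = (4983.3 − 4799.3) / 4799.3 = 184.0 / 4799.3 = 3.83% ≈ 3.8%

3.8%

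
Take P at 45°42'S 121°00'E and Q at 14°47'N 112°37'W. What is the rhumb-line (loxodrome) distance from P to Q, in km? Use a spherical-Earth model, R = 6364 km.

Rhumb course C = atan2(Δλ, Δψ) with Δψ = ln[tan(π/4+φ₂/2)/tan(π/4+φ₁/2)] = +1.1597, Δλ = +2.2058 → C = 62.27°
d = R·|Δφ| / |cos C| = 6364·1.05563 / 0.46535 = 14437 km

14437 km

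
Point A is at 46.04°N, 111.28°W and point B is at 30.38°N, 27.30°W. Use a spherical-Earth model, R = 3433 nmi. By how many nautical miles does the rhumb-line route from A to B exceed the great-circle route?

Great circle: cos σ = sin φ₁ sin φ₂ + cos φ₁ cos φ₂ cos Δλ,  σ = 1.1298 rad → d_gc = 3878.6 nmi
Rhumb line: Δψ = -0.3503, q = Δφ/Δψ = 0.7802, d_rh = R√(Δφ²+q²Δλ²) = 4036.6 nmi
Excess = 4036.6 − 3878.6 = 158.0 ≈ 158 nmi

158 nmi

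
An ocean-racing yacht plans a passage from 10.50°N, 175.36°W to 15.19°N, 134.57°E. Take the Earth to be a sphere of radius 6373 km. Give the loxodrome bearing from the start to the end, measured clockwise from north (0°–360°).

275.5°

Meridional parts: M(φ₁)=+0.1843, M(φ₂)=+0.2683 → ΔM = +0.0840;  Δλ = -0.8739 rad
tan C = Δλ / ΔM = -10.4055 → C = 275.49°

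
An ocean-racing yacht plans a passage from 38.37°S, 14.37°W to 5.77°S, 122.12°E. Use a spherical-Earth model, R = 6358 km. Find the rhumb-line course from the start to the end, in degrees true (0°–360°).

Meridional parts: M(φ₁)=-0.7262, M(φ₂)=-0.1009 → ΔM = +0.6253;  Δλ = +2.3822 rad
tan C = Δλ / ΔM = +3.8095 → C = 75.29°

75.3°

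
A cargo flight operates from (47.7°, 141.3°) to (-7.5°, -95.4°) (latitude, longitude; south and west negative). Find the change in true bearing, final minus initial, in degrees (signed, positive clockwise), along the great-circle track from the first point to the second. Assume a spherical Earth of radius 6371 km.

Initial bearing θ₁ = atan2(sin Δλ cos φ₂, cos φ₁ sin φ₂ − sin φ₁ cos φ₂ cos Δλ) = 69.20°
Final bearing θ₂ = (initial bearing from the destination back to the start) + 180° = 140.61°
Δθ = θ₂ − θ₁ = +71.4°

+71.4°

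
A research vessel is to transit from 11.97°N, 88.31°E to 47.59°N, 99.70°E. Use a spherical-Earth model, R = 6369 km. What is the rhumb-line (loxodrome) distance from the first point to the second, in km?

4101 km

Δψ = ln[tan(π/4+φ₂/2)/tan(π/4+φ₁/2)] = +0.7364;  Δφ = +0.6217 rad,  Δλ = +0.1988 rad
q = Δφ/Δψ = 0.8443
d = R·√(Δφ² + q²Δλ²) = 6369·0.64394 = 4101 km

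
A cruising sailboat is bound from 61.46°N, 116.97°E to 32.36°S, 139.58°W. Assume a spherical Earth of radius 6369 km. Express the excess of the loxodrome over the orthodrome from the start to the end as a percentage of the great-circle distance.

2.4%

Great circle: σ = 2.1701 rad → d_gc = Rσ = 13821.4 km
Rhumb: Δφ = -1.6375, Δλ = +1.8055, Δψ = -1.9665, q = Δφ/Δψ = 0.8327 → d_rh = R√(Δφ²+q²Δλ²) = 14158.0 km
Excess = (14158.0 − 13821.4) / 13821.4 = 336.6 / 13821.4 = 2.44% ≈ 2.4%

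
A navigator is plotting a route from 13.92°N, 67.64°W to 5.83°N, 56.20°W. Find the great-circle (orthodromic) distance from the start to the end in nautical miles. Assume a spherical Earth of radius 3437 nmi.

832 nmi

cos σ = sin φ₁ sin φ₂ + cos φ₁ cos φ₂ cos Δλ
      = sin(13.92°)sin(5.83°) + cos(13.92°)cos(5.83°)cos(11.44°) = 0.9709
σ = 13.865° → d = Rσ = 3437·0.24198 = 832 nmi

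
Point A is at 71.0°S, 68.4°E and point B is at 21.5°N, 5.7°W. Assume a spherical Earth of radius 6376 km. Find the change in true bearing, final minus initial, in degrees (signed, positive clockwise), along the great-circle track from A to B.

At departure: θ₁ = atan2(sin Δλ cos φ₂, cos φ₁ sin φ₂ − sin φ₁ cos φ₂ cos Δλ) = 291.93°
At arrival: θ₂ = atan2(sin Δλ cos φ₁, −cos φ₂ sin φ₁ + sin φ₂ cos φ₁ cos Δλ) = 341.06°
Δθ = θ₂ − θ₁ = +49.1°

+49.1°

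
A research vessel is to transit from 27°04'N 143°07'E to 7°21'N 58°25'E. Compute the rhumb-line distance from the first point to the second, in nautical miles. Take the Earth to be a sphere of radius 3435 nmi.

4965 nmi

Rhumb course C = atan2(Δλ, Δψ) with Δψ = ln[tan(π/4+φ₂/2)/tan(π/4+φ₁/2)] = -0.3624, Δλ = -1.4783 → C = 256.23°
d = R·|Δφ| / |cos C| = 3435·0.34412 / 0.23809 = 4965 nmi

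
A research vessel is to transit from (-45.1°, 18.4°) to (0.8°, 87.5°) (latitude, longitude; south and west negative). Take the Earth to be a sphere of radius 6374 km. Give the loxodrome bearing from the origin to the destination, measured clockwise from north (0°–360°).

Δψ = ln[tan(π/4+φ₂/2)/tan(π/4+φ₁/2)] = +0.8978
Δλ = +1.2060 rad (taken the short way round)
course = atan2(Δλ, Δψ) = 53.33°

53.3°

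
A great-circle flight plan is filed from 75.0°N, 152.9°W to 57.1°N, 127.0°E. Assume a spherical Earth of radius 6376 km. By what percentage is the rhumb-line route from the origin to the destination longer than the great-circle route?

Great circle: σ = 0.5823 rad → d_gc = Rσ = 3713.0 km
Rhumb: Δφ = -0.3124, Δλ = -1.3980, Δψ = -0.8077, q = Δφ/Δψ = 0.3868 → d_rh = R√(Δφ²+q²Δλ²) = 3981.8 km
Excess = (3981.8 − 3713.0) / 3713.0 = 268.8 / 3713.0 = 7.24% ≈ 7.2%

7.2%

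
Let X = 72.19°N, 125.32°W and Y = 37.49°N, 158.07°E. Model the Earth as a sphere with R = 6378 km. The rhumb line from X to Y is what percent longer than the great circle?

Great circle: σ = 0.8819 rad → d_gc = Rσ = 5625.0 km
Rhumb: Δφ = -0.6056, Δλ = -1.3371, Δψ = -1.1468, q = Δφ/Δψ = 0.5281 → d_rh = R√(Δφ²+q²Δλ²) = 5933.3 km
Excess = (5933.3 − 5625.0) / 5625.0 = 308.3 / 5625.0 = 5.48% ≈ 5.5%

5.5%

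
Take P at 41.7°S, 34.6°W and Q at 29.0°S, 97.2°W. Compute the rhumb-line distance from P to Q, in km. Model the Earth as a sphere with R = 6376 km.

Rhumb course C = atan2(Δλ, Δψ) with Δψ = ln[tan(π/4+φ₂/2)/tan(π/4+φ₁/2)] = +0.2729, Δλ = -1.0926 → C = 284.02°
d = R·|Δφ| / |cos C| = 6376·0.22166 / 0.24232 = 5832 km

5832 km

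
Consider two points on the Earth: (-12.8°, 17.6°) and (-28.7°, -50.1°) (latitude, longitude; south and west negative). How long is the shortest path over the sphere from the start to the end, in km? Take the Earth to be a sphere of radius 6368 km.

cos σ = sin φ₁ sin φ₂ + cos φ₁ cos φ₂ cos Δλ
      = sin(-12.80°)sin(-28.70°) + cos(-12.80°)cos(-28.70°)cos(-67.70°) = 0.4310
σ = 64.471° → d = Rσ = 6368·1.12524 = 7166 km

7166 km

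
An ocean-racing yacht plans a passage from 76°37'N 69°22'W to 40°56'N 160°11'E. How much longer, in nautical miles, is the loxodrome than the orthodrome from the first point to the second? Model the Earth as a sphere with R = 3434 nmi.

Great circle: cos σ = sin φ₁ sin φ₂ + cos φ₁ cos φ₂ cos Δλ,  σ = 1.0193 rad → d_gc = 3500.37 nmi
Rhumb line: Δψ = -1.3585, q = Δφ/Δψ = 0.4584, d_rh = R√(Δφ²+q²Δλ²) = 4173.91 nmi
Excess = 4173.91 − 3500.37 = 673.54 ≈ 674 nmi

674 nmi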